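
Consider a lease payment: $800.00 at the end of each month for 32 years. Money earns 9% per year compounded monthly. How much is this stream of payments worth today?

This is an ordinary annuity: 384 payments of $800.00 at the end of each month.
Periodic rate r = 0.09/12 per month; n is counted in months.
PV = PMT × [(1 − (1+r)^−n)/r] = 800 × [1 − (1+r)^−384] / r = $100,614.27

$100,614.27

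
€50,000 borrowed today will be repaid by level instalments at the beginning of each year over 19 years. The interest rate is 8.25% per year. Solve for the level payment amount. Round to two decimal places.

€4,896.42

Level annuity due; solve PV = PMT × [(1 − (1+r)^−n)/r] × (1+r) for PMT.
Periodic rate r = 0.0825 per year.
With n = 19: PMT = 50,000 / ([(1 − (1+r)^−n)/r] × (1+r)) = €4,896.42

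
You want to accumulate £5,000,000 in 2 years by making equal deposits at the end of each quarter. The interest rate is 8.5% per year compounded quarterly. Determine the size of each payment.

£579,981.09

Level ordinary annuity; solve FV = PMT × [((1+r)^n − 1)/r] for PMT.
Periodic rate r = 0.085/4 per quarter; n is counted in quarters.
With n = 8: PMT = 5,000,000 / ([((1+r)^n − 1)/r]) = £579,981.09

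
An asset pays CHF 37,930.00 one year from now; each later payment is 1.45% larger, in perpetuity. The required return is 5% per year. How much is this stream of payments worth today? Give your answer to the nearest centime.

Periodic rate r = 0.05 per year.
Growing perpetuity (Gordon): PV = PMT₁ / (r − g) = 37,930 / (r − 0.0145) = CHF 1,068,450.70.

CHF 1,068,450.70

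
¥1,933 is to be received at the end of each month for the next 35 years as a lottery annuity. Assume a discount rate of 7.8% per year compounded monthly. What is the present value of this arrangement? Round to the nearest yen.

This is an ordinary annuity: 420 payments of ¥1,933 at the end of each month.
Periodic rate r = 0.078/12 per month; n is counted in months.
PV = PMT × [(1 − (1+r)^−n)/r] = 1,933 × [1 − (1+r)^−420] / r = ¥277,817

¥277,817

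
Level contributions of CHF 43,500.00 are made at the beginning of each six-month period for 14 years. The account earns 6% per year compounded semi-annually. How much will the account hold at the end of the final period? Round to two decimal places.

CHF 1,923,519.98

This is an annuity due: 28 deposits of CHF 43,500.00 at the beginning of each six-month period.
Periodic rate r = 0.06/2 per half-year; n is counted in half-years.
FV = PMT × [((1+r)^n − 1)/r] × (1+r) = 43,500 × [(1+r)^28 − 1] / r × (1+r) = CHF 1,923,519.98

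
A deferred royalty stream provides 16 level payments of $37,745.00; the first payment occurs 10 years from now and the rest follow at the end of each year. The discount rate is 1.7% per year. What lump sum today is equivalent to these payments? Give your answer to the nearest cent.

Ordinary annuity of 16 payments, first payment at period 10.
Periodic rate r = 0.017 per year.
The ordinary-annuity PV formula values the stream one period before the first payment (period 9); discount that back 9 periods:
PV₀ = 37,745 × [1 − (1+r)^−16] / r × (1+r)^−9 = $450,996.50

$450,996.50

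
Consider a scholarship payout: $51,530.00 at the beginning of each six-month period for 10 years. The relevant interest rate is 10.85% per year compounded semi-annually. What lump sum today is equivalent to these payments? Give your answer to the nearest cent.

$653,269.47

This is an annuity due: 20 payments of $51,530.00 at the beginning of each six-month period.
Periodic rate r = 0.1085/2 per half-year; n is counted in half-years.
PV = PMT × [(1 − (1+r)^−n)/r] × (1+r) = 51,530 × [1 − (1+r)^−20] / r × (1+r) = $653,269.47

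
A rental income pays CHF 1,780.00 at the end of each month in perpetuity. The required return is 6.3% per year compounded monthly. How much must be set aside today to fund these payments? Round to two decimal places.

CHF 339,047.62

Periodic rate r = 0.063/12 per month.
Level perpetuity: PV = PMT / r = 1,780 / (0.063/12) = CHF 339,047.62.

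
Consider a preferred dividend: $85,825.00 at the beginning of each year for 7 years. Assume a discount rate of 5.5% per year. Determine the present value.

This is an annuity due: 7 payments of $85,825.00 at the beginning of each year.
Periodic rate r = 0.055 per year.
PV = PMT × [(1 − (1+r)^−n)/r] × (1+r) = 85,825 × [1 − (1+r)^−7] / r × (1+r) = $514,566.39

$514,566.39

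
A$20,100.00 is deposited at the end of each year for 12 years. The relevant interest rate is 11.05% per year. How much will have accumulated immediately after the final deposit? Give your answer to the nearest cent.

A$457,917.67

This is an ordinary annuity: 12 deposits of A$20,100.00 at the end of each year.
Periodic rate r = 0.1105 per year.
FV = PMT × [((1+r)^n − 1)/r] = 20,100 × [(1+r)^12 − 1] / r = A$457,917.67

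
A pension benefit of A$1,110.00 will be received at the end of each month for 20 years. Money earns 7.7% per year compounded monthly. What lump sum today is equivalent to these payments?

This is an ordinary annuity: 240 payments of A$1,110.00 at the end of each month.
Periodic rate r = 0.077/12 per month; n is counted in months.
PV = PMT × [(1 − (1+r)^−n)/r] = 1,110 × [1 − (1+r)^−240] / r = A$135,718.97

A$135,718.97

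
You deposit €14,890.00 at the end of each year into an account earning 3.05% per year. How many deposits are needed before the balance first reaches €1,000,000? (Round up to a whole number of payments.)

Periodic rate r = 0.0305 per year.
Ordinary annuity FV: 1,000,000 = 14,890 × [((1+r)^n − 1)/r].
(1+r)^n = 1 + 1,000,000 × r / 14,890, so n = ln(1 + 1,000,000·r/14,890) / ln(1+r) = 37.10.
Round up to a whole number of payments: n = 38.

38 payments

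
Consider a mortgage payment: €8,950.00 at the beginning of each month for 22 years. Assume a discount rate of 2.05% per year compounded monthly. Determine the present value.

€1,903,776.19

This is an annuity due: 264 payments of €8,950.00 at the beginning of each month.
Periodic rate r = 0.0205/12 per month; n is counted in months.
PV = PMT × [(1 − (1+r)^−n)/r] × (1+r) = 8,950 × [1 − (1+r)^−264] / r × (1+r) = €1,903,776.19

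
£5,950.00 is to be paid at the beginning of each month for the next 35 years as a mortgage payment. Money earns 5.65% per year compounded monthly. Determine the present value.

This is an annuity due: 420 payments of £5,950.00 at the beginning of each month.
Periodic rate r = 0.0565/12 per month; n is counted in months.
PV = PMT × [(1 − (1+r)^−n)/r] × (1+r) = 5,950 × [1 − (1+r)^−420] / r × (1+r) = £1,093,108.61

£1,093,108.61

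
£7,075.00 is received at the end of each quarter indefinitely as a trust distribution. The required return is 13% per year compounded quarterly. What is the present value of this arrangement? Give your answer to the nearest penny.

Periodic rate r = 0.13/4 per quarter.
Level perpetuity: PV = PMT / r = 7,075 / (0.13/4) = £217,692.31.

£217,692.31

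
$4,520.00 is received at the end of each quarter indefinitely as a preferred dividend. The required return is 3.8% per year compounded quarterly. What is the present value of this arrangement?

$475,789.47

Periodic rate r = 0.038/4 per quarter.
Level perpetuity: PV = PMT / r = 4,520 / (0.038/4) = $475,789.47.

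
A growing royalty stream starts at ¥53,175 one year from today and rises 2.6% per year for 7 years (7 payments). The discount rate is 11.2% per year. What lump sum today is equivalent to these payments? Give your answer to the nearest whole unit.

Periodic rate r = 0.112 per year.
Growing ordinary annuity: PV = PMT₁ × [1 − ((1+g)/(1+r))^n] / (r − g) = 53,175 × [1 − ((1+0.026)/(1+r))^7] / (r − 0.026) = ¥266,343.

¥266,343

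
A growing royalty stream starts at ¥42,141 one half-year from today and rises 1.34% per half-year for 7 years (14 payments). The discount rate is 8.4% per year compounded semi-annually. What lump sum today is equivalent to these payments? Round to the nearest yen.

Periodic rate r = 0.084/2 per half-year; n is counted in half-years.
Growing ordinary annuity: PV = PMT₁ × [1 − ((1+g)/(1+r))^n] / (r − g) = 42,141 × [1 − ((1+0.0134)/(1+r))^14] / (r − 0.0134) = ¥475,478.

¥475,478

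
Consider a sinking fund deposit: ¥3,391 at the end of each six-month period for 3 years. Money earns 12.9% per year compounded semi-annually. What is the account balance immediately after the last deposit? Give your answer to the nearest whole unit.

This is an ordinary annuity: 6 deposits of ¥3,391 at the end of each six-month period.
Periodic rate r = 0.129/2 per half-year; n is counted in half-years.
FV = PMT × [((1+r)^n − 1)/r] = 3,391 × [(1+r)^6 − 1] / r = ¥23,923

¥23,923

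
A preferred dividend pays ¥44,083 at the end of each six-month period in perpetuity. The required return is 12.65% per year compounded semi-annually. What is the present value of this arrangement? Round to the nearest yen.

Periodic rate r = 0.1265/2 per half-year.
Level perpetuity: PV = PMT / r = 44,083 / (0.1265/2) = ¥696,964.

¥696,964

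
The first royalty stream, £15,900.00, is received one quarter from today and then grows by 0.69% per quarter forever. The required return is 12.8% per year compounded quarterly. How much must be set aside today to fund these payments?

£633,466.14

Periodic rate r = 0.128/4 per quarter.
Growing perpetuity (Gordon): PV = PMT₁ / (r − g) = 15,900 / (r − 0.0069) = £633,466.14.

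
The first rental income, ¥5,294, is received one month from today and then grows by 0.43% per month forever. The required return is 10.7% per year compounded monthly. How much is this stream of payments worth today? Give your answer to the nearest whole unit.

Periodic rate r = 0.107/12 per month.
Growing perpetuity (Gordon): PV = PMT₁ / (r − g) = 5,294 / (r − 0.0043) = ¥1,146,715.

¥1,146,715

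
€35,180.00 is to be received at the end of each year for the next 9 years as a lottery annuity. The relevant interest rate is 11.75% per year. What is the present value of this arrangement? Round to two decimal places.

€189,242.67

This is an ordinary annuity: 9 payments of €35,180.00 at the end of each year.
Periodic rate r = 0.1175 per year.
PV = PMT × [(1 − (1+r)^−n)/r] = 35,180 × [1 − (1+r)^−9] / r = €189,242.67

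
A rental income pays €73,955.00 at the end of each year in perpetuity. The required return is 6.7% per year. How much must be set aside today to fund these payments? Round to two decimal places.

€1,103,805.97

Periodic rate r = 0.067 per year.
Level perpetuity: PV = PMT / r = 73,955 / (0.067) = €1,103,805.97.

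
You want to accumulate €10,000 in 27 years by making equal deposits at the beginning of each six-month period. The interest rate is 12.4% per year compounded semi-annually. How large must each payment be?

€23.59

Level annuity due; solve FV = PMT × [((1+r)^n − 1)/r] × (1+r) for PMT.
Periodic rate r = 0.124/2 per half-year; n is counted in half-years.
With n = 54: PMT = 10,000 / ([((1+r)^n − 1)/r] × (1+r)) = €23.59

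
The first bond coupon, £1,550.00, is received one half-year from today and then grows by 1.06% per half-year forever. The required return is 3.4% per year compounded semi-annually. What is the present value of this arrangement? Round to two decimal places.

Periodic rate r = 0.034/2 per half-year.
Growing perpetuity (Gordon): PV = PMT₁ / (r − g) = 1,550 / (r − 0.0106) = £242,187.50.

£242,187.50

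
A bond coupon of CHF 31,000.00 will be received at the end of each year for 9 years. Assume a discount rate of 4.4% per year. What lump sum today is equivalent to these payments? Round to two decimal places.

CHF 226,351.01

This is an ordinary annuity: 9 payments of CHF 31,000.00 at the end of each year.
Periodic rate r = 0.044 per year.
PV = PMT × [(1 − (1+r)^−n)/r] = 31,000 × [1 − (1+r)^−9] / r = CHF 226,351.01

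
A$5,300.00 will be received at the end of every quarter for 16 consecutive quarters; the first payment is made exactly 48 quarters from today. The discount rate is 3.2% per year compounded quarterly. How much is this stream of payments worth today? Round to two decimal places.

A$54,529.22

Ordinary annuity of 16 payments, first payment at period 48.
Periodic rate r = 0.032/4 per quarter; n is counted in quarters.
The ordinary-annuity PV formula values the stream one period before the first payment (period 47); discount that back 47 periods:
PV₀ = 5,300 × [1 − (1+r)^−16] / r × (1+r)^−47 = A$54,529.22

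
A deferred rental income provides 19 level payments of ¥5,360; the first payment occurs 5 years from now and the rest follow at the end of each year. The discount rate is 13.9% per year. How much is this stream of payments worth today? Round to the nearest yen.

¥20,979

Ordinary annuity of 19 payments, first payment at period 5.
Periodic rate r = 0.139 per year.
The ordinary-annuity PV formula values the stream one period before the first payment (period 4); discount that back 4 periods:
PV₀ = 5,360 × [1 − (1+r)^−19] / r × (1+r)^−4 = ¥20,979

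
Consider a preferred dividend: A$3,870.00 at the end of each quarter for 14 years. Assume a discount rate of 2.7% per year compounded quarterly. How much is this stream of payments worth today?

This is an ordinary annuity: 56 payments of A$3,870.00 at the end of each quarter.
Periodic rate r = 0.027/4 per quarter; n is counted in quarters.
PV = PMT × [(1 − (1+r)^−n)/r] = 3,870 × [1 − (1+r)^−56] / r = A$179,968.58

A$179,968.58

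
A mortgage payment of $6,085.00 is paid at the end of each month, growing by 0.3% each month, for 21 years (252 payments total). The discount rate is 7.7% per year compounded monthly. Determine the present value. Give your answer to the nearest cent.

$1,025,044.20

Periodic rate r = 0.077/12 per month; n is counted in months.
Growing ordinary annuity: PV = PMT₁ × [1 − ((1+g)/(1+r))^n] / (r − g) = 6,085 × [1 − ((1+0.003)/(1+r))^252] / (r − 0.003) = $1,025,044.20.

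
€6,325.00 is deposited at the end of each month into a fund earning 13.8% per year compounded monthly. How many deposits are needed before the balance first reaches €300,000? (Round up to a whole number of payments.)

39 payments

Periodic rate r = 0.138/12 per month; n is counted in months.
Ordinary annuity FV: 300,000 = 6,325 × [((1+r)^n − 1)/r].
(1+r)^n = 1 + 300,000 × r / 6,325, so n = ln(1 + 300,000·r/6,325) / ln(1+r) = 38.07.
Round up to a whole number of payments: n = 39.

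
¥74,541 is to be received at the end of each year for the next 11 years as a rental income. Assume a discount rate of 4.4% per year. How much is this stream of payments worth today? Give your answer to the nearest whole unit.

¥639,151

This is an ordinary annuity: 11 payments of ¥74,541 at the end of each year.
Periodic rate r = 0.044 per year.
PV = PMT × [(1 − (1+r)^−n)/r] = 74,541 × [1 − (1+r)^−11] / r = ¥639,151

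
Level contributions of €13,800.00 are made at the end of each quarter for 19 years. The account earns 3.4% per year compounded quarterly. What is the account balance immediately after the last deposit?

€1,465,547.73

This is an ordinary annuity: 76 deposits of €13,800.00 at the end of each quarter.
Periodic rate r = 0.034/4 per quarter; n is counted in quarters.
FV = PMT × [((1+r)^n − 1)/r] = 13,800 × [(1+r)^76 − 1] / r = €1,465,547.73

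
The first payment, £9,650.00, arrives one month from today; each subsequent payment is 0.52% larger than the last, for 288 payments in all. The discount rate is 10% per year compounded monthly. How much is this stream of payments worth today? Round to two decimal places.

Periodic rate r = 0.1/12 per month; n is counted in months.
Growing ordinary annuity: PV = PMT₁ × [1 − ((1+g)/(1+r))^n] / (r − g) = 9,650 × [1 − ((1+0.0052)/(1+r))^288] / (r − 0.0052) = £1,823,042.30.

£1,823,042.30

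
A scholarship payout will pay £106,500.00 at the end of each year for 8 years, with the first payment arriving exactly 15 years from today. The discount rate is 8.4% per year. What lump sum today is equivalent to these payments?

£194,889.55

Ordinary annuity of 8 payments, first payment at period 15.
Periodic rate r = 0.084 per year.
The ordinary-annuity PV formula values the stream one period before the first payment (period 14); discount that back 14 periods:
PV₀ = 106,500 × [1 − (1+r)^−8] / r × (1+r)^−14 = £194,889.55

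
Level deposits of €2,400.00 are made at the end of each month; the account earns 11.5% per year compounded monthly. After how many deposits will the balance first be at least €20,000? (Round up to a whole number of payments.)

9 payments

Periodic rate r = 0.115/12 per month; n is counted in months.
Ordinary annuity FV: 20,000 = 2,400 × [((1+r)^n − 1)/r].
(1+r)^n = 1 + 20,000 × r / 2,400, so n = ln(1 + 20,000·r/2,400) / ln(1+r) = 8.06.
Round up to a whole number of payments: n = 9.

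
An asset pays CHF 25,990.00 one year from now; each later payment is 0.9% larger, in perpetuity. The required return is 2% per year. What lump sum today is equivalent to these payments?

CHF 2,362,727.27

Periodic rate r = 0.02 per year.
Growing perpetuity (Gordon): PV = PMT₁ / (r − g) = 25,990 / (r − 0.009) = CHF 2,362,727.27.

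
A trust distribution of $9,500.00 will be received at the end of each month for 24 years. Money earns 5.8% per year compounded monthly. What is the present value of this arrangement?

This is an ordinary annuity: 288 payments of $9,500.00 at the end of each month.
Periodic rate r = 0.058/12 per month; n is counted in months.
PV = PMT × [(1 − (1+r)^−n)/r] = 9,500 × [1 − (1+r)^−288] / r = $1,475,292.51

$1,475,292.51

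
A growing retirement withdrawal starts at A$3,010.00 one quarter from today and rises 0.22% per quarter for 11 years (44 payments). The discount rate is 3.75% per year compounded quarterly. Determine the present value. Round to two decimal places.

Periodic rate r = 0.0375/4 per quarter; n is counted in quarters.
Growing ordinary annuity: PV = PMT₁ × [1 − ((1+g)/(1+r))^n] / (r − g) = 3,010 × [1 − ((1+0.0022)/(1+r))^44] / (r − 0.0022) = A$113,015.23.

A$113,015.23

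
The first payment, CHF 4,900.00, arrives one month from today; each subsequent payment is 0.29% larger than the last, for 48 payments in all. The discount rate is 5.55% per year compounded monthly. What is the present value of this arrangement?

Periodic rate r = 0.0555/12 per month; n is counted in months.
Growing ordinary annuity: PV = PMT₁ × [1 − ((1+g)/(1+r))^n] / (r − g) = 4,900 × [1 − ((1+0.0029)/(1+r))^48] / (r − 0.0029) = CHF 224,914.36.

CHF 224,914.36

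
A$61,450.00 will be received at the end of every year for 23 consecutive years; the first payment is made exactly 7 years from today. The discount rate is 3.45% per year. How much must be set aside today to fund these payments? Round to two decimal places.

A$787,113.57

Ordinary annuity of 23 payments, first payment at period 7.
Periodic rate r = 0.0345 per year.
The ordinary-annuity PV formula values the stream one period before the first payment (period 6); discount that back 6 periods:
PV₀ = 61,450 × [1 − (1+r)^−23] / r × (1+r)^−6 = A$787,113.57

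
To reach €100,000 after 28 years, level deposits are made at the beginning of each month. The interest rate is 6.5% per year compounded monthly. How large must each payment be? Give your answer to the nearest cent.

€104.78

Level annuity due; solve FV = PMT × [((1+r)^n − 1)/r] × (1+r) for PMT.
Periodic rate r = 0.065/12 per month; n is counted in months.
With n = 336: PMT = 100,000 / ([((1+r)^n − 1)/r] × (1+r)) = €104.78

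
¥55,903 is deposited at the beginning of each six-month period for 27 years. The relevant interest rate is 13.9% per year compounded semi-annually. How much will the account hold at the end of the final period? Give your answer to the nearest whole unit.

¥31,528,451

This is an annuity due: 54 deposits of ¥55,903 at the beginning of each six-month period.
Periodic rate r = 0.139/2 per half-year; n is counted in half-years.
FV = PMT × [((1+r)^n − 1)/r] × (1+r) = 55,903 × [(1+r)^54 − 1] / r × (1+r) = ¥31,528,451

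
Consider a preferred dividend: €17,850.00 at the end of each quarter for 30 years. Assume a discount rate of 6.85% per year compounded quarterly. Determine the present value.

This is an ordinary annuity: 120 payments of €17,850.00 at the end of each quarter.
Periodic rate r = 0.0685/4 per quarter; n is counted in quarters.
PV = PMT × [(1 − (1+r)^−n)/r] = 17,850 × [1 − (1+r)^−120] / r = €906,476.85

€906,476.85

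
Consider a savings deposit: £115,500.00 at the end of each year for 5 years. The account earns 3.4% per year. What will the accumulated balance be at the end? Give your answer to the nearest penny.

£618,128.03

This is an ordinary annuity: 5 deposits of £115,500.00 at the end of each year.
Periodic rate r = 0.034 per year.
FV = PMT × [((1+r)^n − 1)/r] = 115,500 × [(1+r)^5 − 1] / r = £618,128.03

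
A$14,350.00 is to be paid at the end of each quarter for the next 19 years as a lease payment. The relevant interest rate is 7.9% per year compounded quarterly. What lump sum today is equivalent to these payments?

This is an ordinary annuity: 76 payments of A$14,350.00 at the end of each quarter.
Periodic rate r = 0.079/4 per quarter; n is counted in quarters.
PV = PMT × [(1 − (1+r)^−n)/r] = 14,350 × [1 − (1+r)^−76] / r = A$562,234.99

A$562,234.99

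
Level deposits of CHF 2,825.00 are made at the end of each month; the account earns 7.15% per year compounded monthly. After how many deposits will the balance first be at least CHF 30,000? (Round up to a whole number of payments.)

Periodic rate r = 0.0715/12 per month; n is counted in months.
Ordinary annuity FV: 30,000 = 2,825 × [((1+r)^n − 1)/r].
(1+r)^n = 1 + 30,000 × r / 2,825, so n = ln(1 + 30,000·r/2,825) / ln(1+r) = 10.33.
Round up to a whole number of payments: n = 11.

11 payments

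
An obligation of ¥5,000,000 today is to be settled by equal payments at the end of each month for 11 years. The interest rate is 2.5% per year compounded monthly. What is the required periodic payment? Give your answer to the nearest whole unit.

¥43,365

Level ordinary annuity; solve PV = PMT × [(1 − (1+r)^−n)/r] for PMT.
Periodic rate r = 0.025/12 per month; n is counted in months.
With n = 132: PMT = 5,000,000 / ([(1 − (1+r)^−n)/r]) = ¥43,365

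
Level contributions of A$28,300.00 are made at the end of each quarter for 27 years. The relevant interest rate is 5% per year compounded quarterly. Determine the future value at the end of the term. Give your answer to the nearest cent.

A$6,396,438.19

This is an ordinary annuity: 108 deposits of A$28,300.00 at the end of each quarter.
Periodic rate r = 0.05/4 per quarter; n is counted in quarters.
FV = PMT × [((1+r)^n − 1)/r] = 28,300 × [(1+r)^108 − 1] / r = A$6,396,438.19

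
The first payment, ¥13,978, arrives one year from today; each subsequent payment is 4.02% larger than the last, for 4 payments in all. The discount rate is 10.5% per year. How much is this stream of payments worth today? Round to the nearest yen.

¥46,320

Periodic rate r = 0.105 per year.
Growing ordinary annuity: PV = PMT₁ × [1 − ((1+g)/(1+r))^n] / (r − g) = 13,978 × [1 − ((1+0.0402)/(1+r))^4] / (r − 0.0402) = ¥46,320.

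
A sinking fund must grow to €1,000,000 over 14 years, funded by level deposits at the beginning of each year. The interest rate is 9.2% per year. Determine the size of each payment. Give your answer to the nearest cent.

€34,690.38

Level annuity due; solve FV = PMT × [((1+r)^n − 1)/r] × (1+r) for PMT.
Periodic rate r = 0.092 per year.
With n = 14: PMT = 1,000,000 / ([((1+r)^n − 1)/r] × (1+r)) = €34,690.38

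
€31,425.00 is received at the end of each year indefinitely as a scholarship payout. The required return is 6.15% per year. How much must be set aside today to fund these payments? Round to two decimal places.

€510,975.61

Periodic rate r = 0.0615 per year.
Level perpetuity: PV = PMT / r = 31,425 / (0.0615) = €510,975.61.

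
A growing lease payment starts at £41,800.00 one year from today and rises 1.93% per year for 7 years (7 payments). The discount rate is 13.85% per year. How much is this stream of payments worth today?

Periodic rate r = 0.1385 per year.
Growing ordinary annuity: PV = PMT₁ × [1 − ((1+g)/(1+r))^n] / (r − g) = 41,800 × [1 − ((1+0.0193)/(1+r))^7] / (r − 0.0193) = £188,981.22.

£188,981.22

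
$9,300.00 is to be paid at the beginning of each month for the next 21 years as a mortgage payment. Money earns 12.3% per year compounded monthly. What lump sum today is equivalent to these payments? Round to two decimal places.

This is an annuity due: 252 payments of $9,300.00 at the beginning of each month.
Periodic rate r = 0.123/12 per month; n is counted in months.
PV = PMT × [(1 − (1+r)^−n)/r] × (1+r) = 9,300 × [1 − (1+r)^−252] / r × (1+r) = $846,452.89

$846,452.89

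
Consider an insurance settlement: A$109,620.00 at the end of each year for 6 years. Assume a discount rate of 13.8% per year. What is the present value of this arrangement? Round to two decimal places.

This is an ordinary annuity: 6 payments of A$109,620.00 at the end of each year.
Periodic rate r = 0.138 per year.
PV = PMT × [(1 − (1+r)^−n)/r] = 109,620 × [1 − (1+r)^−6] / r = A$428,620.73

A$428,620.73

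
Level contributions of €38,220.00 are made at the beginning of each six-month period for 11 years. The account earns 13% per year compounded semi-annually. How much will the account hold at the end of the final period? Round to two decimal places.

This is an annuity due: 22 deposits of €38,220.00 at the beginning of each six-month period.
Periodic rate r = 0.13/2 per half-year; n is counted in half-years.
FV = PMT × [((1+r)^n − 1)/r] × (1+r) = 38,220 × [(1+r)^22 − 1] / r × (1+r) = €1,876,534.81

€1,876,534.81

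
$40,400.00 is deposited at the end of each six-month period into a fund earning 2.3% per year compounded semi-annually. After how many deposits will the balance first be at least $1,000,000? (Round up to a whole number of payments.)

Periodic rate r = 0.023/2 per half-year; n is counted in half-years.
Ordinary annuity FV: 1,000,000 = 40,400 × [((1+r)^n − 1)/r].
(1+r)^n = 1 + 1,000,000 × r / 40,400, so n = ln(1 + 1,000,000·r/40,400) / ln(1+r) = 21.91.
Round up to a whole number of payments: n = 22.

22 payments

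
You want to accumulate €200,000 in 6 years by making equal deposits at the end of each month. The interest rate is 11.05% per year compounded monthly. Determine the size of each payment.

€1,970.27

Level ordinary annuity; solve FV = PMT × [((1+r)^n − 1)/r] for PMT.
Periodic rate r = 0.1105/12 per month; n is counted in months.
With n = 72: PMT = 200,000 / ([((1+r)^n − 1)/r]) = €1,970.27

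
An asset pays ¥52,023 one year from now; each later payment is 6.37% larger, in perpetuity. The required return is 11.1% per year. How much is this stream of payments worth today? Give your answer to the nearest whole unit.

¥1,099,852

Periodic rate r = 0.111 per year.
Growing perpetuity (Gordon): PV = PMT₁ / (r − g) = 52,023 / (r − 0.0637) = ¥1,099,852.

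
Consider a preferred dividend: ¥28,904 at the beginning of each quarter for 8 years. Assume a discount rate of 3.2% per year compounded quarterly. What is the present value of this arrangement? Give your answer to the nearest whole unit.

This is an annuity due: 32 payments of ¥28,904 at the beginning of each quarter.
Periodic rate r = 0.032/4 per quarter; n is counted in quarters.
PV = PMT × [(1 − (1+r)^−n)/r] × (1+r) = 28,904 × [1 − (1+r)^−32] / r × (1+r) = ¥819,680

¥819,680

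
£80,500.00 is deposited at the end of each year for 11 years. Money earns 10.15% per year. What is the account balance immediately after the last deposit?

This is an ordinary annuity: 11 deposits of £80,500.00 at the end of each year.
Periodic rate r = 0.1015 per year.
FV = PMT × [((1+r)^n − 1)/r] = 80,500 × [(1+r)^11 − 1] / r = £1,503,887.87

£1,503,887.87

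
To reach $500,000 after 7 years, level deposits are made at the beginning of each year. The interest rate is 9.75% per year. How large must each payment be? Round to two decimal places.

$48,390.79

Level annuity due; solve FV = PMT × [((1+r)^n − 1)/r] × (1+r) for PMT.
Periodic rate r = 0.0975 per year.
With n = 7: PMT = 500,000 / ([((1+r)^n − 1)/r] × (1+r)) = $48,390.79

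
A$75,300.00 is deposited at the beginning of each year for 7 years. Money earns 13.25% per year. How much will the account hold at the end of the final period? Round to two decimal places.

This is an annuity due: 7 deposits of A$75,300.00 at the beginning of each year.
Periodic rate r = 0.1325 per year.
FV = PMT × [((1+r)^n − 1)/r] × (1+r) = 75,300 × [(1+r)^7 − 1] / r × (1+r) = A$894,144.74

A$894,144.74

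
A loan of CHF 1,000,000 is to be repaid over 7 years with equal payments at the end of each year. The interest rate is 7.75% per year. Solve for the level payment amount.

CHF 190,433.25

Level ordinary annuity; solve PV = PMT × [(1 − (1+r)^−n)/r] for PMT.
Periodic rate r = 0.0775 per year.
With n = 7: PMT = 1,000,000 / ([(1 − (1+r)^−n)/r]) = CHF 190,433.25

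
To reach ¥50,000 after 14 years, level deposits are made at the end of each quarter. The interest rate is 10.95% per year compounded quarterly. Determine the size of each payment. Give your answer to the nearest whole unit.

¥387

Level ordinary annuity; solve FV = PMT × [((1+r)^n − 1)/r] for PMT.
Periodic rate r = 0.1095/4 per quarter; n is counted in quarters.
With n = 56: PMT = 50,000 / ([((1+r)^n − 1)/r]) = ¥387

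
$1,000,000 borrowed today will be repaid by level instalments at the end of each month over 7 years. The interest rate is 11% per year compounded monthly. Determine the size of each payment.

Level ordinary annuity; solve PV = PMT × [(1 − (1+r)^−n)/r] for PMT.
Periodic rate r = 0.11/12 per month; n is counted in months.
With n = 84: PMT = 1,000,000 / ([(1 − (1+r)^−n)/r]) = $17,122.44

$17,122.44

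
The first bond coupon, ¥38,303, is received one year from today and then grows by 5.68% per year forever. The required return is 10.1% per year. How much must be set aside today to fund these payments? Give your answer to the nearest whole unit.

Periodic rate r = 0.101 per year.
Growing perpetuity (Gordon): PV = PMT₁ / (r − g) = 38,303 / (r − 0.0568) = ¥866,584.

¥866,584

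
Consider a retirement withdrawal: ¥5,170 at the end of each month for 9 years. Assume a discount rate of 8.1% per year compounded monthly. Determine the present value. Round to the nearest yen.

This is an ordinary annuity: 108 payments of ¥5,170 at the end of each month.
Periodic rate r = 0.081/12 per month; n is counted in months.
PV = PMT × [(1 − (1+r)^−n)/r] = 5,170 × [1 − (1+r)^−108] / r = ¥395,544

¥395,544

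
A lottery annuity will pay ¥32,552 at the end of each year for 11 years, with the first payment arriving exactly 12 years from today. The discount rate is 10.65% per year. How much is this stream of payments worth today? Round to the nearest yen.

Ordinary annuity of 11 payments, first payment at period 12.
Periodic rate r = 0.1065 per year.
The ordinary-annuity PV formula values the stream one period before the first payment (period 11); discount that back 11 periods:
PV₀ = 32,552 × [1 − (1+r)^−11] / r × (1+r)^−11 = ¥67,423

¥67,423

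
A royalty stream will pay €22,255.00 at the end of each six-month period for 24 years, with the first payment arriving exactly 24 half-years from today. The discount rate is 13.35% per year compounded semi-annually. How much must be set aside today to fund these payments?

Ordinary annuity of 48 payments, first payment at period 24.
Periodic rate r = 0.1335/2 per half-year; n is counted in half-years.
The ordinary-annuity PV formula values the stream one period before the first payment (period 23); discount that back 23 periods:
PV₀ = 22,255 × [1 − (1+r)^−48] / r × (1+r)^−23 = €72,035.91

€72,035.91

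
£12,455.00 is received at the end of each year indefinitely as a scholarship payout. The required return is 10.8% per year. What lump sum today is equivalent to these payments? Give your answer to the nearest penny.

Periodic rate r = 0.108 per year.
Level perpetuity: PV = PMT / r = 12,455 / (0.108) = £115,324.07.

£115,324.07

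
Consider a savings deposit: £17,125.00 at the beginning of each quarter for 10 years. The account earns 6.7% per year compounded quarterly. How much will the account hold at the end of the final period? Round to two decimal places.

This is an annuity due: 40 deposits of £17,125.00 at the beginning of each quarter.
Periodic rate r = 0.067/4 per quarter; n is counted in quarters.
FV = PMT × [((1+r)^n − 1)/r] × (1+r) = 17,125 × [(1+r)^40 − 1] / r × (1+r) = £980,700.09

£980,700.09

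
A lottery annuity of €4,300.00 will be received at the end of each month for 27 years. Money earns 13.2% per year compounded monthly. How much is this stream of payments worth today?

€379,618.90

This is an ordinary annuity: 324 payments of €4,300.00 at the end of each month.
Periodic rate r = 0.132/12 per month; n is counted in months.
PV = PMT × [(1 − (1+r)^−n)/r] = 4,300 × [1 − (1+r)^−324] / r = €379,618.90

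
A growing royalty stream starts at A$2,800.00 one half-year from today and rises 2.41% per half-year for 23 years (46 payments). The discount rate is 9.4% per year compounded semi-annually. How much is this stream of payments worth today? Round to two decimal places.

Periodic rate r = 0.094/2 per half-year; n is counted in half-years.
Growing ordinary annuity: PV = PMT₁ × [1 − ((1+g)/(1+r))^n] / (r − g) = 2,800 × [1 − ((1+0.0241)/(1+r))^46] / (r − 0.0241) = A$78,060.38.

A$78,060.38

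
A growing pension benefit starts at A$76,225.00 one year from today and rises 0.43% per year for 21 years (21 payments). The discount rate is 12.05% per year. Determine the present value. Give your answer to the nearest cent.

A$590,158.48

Periodic rate r = 0.1205 per year.
Growing ordinary annuity: PV = PMT₁ × [1 − ((1+g)/(1+r))^n] / (r − g) = 76,225 × [1 − ((1+0.0043)/(1+r))^21] / (r − 0.0043) = A$590,158.48.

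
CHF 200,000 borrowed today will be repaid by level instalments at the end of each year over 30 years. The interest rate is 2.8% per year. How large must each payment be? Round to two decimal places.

CHF 9,941.83

Level ordinary annuity; solve PV = PMT × [(1 − (1+r)^−n)/r] for PMT.
Periodic rate r = 0.028 per year.
With n = 30: PMT = 200,000 / ([(1 − (1+r)^−n)/r]) = CHF 9,941.83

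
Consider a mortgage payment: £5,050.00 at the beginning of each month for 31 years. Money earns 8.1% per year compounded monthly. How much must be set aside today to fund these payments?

£691,530.16

This is an annuity due: 372 payments of £5,050.00 at the beginning of each month.
Periodic rate r = 0.081/12 per month; n is counted in months.
PV = PMT × [(1 − (1+r)^−n)/r] × (1+r) = 5,050 × [1 − (1+r)^−372] / r × (1+r) = £691,530.16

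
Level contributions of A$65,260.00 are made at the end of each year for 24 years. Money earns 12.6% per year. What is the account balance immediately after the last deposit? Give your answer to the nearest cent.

A$8,419,189.82

This is an ordinary annuity: 24 deposits of A$65,260.00 at the end of each year.
Periodic rate r = 0.126 per year.
FV = PMT × [((1+r)^n − 1)/r] = 65,260 × [(1+r)^24 − 1] / r = A$8,419,189.82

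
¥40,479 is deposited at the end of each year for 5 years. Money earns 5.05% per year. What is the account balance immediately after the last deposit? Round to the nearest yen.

This is an ordinary annuity: 5 deposits of ¥40,479 at the end of each year.
Periodic rate r = 0.0505 per year.
FV = PMT × [((1+r)^n − 1)/r] = 40,479 × [(1+r)^5 − 1] / r = ¥223,896

¥223,896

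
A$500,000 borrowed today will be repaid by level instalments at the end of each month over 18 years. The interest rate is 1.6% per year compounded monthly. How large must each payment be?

Level ordinary annuity; solve PV = PMT × [(1 − (1+r)^−n)/r] for PMT.
Periodic rate r = 0.016/12 per month; n is counted in months.
With n = 216: PMT = 500,000 / ([(1 − (1+r)^−n)/r]) = A$2,665.66

A$2,665.66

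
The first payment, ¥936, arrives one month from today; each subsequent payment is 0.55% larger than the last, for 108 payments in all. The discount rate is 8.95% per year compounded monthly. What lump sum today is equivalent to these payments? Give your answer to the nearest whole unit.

Periodic rate r = 0.0895/12 per month; n is counted in months.
Growing ordinary annuity: PV = PMT₁ × [1 − ((1+g)/(1+r))^n] / (r − g) = 936 × [1 − ((1+0.0055)/(1+r))^108] / (r − 0.0055) = ¥90,586.

¥90,586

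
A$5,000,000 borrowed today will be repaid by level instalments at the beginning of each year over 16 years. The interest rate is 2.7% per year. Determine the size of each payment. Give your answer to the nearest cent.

A$378,754.73

Level annuity due; solve PV = PMT × [(1 − (1+r)^−n)/r] × (1+r) for PMT.
Periodic rate r = 0.027 per year.
With n = 16: PMT = 5,000,000 / ([(1 − (1+r)^−n)/r] × (1+r)) = A$378,754.73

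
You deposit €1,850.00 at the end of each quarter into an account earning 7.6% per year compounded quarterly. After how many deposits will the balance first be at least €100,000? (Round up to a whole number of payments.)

Periodic rate r = 0.076/4 per quarter; n is counted in quarters.
Ordinary annuity FV: 100,000 = 1,850 × [((1+r)^n − 1)/r].
(1+r)^n = 1 + 100,000 × r / 1,850, so n = ln(1 + 100,000·r/1,850) / ln(1+r) = 37.54.
Round up to a whole number of payments: n = 38.

38 payments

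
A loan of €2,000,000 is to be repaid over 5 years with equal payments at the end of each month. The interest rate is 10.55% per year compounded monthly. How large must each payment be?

Level ordinary annuity; solve PV = PMT × [(1 − (1+r)^−n)/r] for PMT.
Periodic rate r = 0.1055/12 per month; n is counted in months.
With n = 60: PMT = 2,000,000 / ([(1 − (1+r)^−n)/r]) = €43,037.36

€43,037.36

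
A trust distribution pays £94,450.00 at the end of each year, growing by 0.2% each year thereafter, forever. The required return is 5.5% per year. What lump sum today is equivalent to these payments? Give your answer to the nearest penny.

£1,782,075.47

Periodic rate r = 0.055 per year.
Growing perpetuity (Gordon): PV = PMT₁ / (r − g) = 94,450 / (r − 0.002) = £1,782,075.47.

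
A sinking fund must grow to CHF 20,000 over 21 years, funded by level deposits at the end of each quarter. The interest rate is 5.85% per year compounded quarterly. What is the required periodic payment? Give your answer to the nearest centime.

CHF 122.60

Level ordinary annuity; solve FV = PMT × [((1+r)^n − 1)/r] for PMT.
Periodic rate r = 0.0585/4 per quarter; n is counted in quarters.
With n = 84: PMT = 20,000 / ([((1+r)^n − 1)/r]) = CHF 122.60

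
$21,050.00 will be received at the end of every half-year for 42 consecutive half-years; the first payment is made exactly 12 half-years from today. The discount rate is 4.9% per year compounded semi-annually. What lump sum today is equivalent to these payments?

Ordinary annuity of 42 payments, first payment at period 12.
Periodic rate r = 0.049/2 per half-year; n is counted in half-years.
The ordinary-annuity PV formula values the stream one period before the first payment (period 11); discount that back 11 periods:
PV₀ = 21,050 × [1 − (1+r)^−42] / r × (1+r)^−11 = $420,140.73

$420,140.73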